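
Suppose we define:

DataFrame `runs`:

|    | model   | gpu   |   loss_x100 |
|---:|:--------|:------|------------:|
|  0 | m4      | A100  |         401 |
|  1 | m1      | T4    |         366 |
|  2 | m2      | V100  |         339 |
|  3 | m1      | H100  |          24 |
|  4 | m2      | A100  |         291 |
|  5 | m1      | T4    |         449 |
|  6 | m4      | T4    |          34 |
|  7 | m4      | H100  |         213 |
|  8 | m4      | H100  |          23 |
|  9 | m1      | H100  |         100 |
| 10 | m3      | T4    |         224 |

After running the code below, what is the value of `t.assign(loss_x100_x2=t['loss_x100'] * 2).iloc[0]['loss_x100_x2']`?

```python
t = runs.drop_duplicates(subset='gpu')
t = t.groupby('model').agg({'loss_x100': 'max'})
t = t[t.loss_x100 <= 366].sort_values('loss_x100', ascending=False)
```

drop duplicate gpu (keep=first):
  model   gpu  loss_x100
0    m4  A100        401
1    m1    T4        366
2    m2  V100        339
3    m1  H100         24
group by model, max of loss_x100:
       loss_x100
model           
m1           366
m2           339
m4           401
filter rows where loss_x100 <= 366:
       loss_x100
model           
m1           366
m2           339
sort by loss_x100 descending:
       loss_x100
model           
m1           366
m2           339
add column loss_x100_x2 = t['loss_x100'] * 2:
       loss_x100  loss_x100_x2
model                         
m1           366           732
m2           339           678
Taking the value at position 0, column 'loss_x100_x2' gives 732.

732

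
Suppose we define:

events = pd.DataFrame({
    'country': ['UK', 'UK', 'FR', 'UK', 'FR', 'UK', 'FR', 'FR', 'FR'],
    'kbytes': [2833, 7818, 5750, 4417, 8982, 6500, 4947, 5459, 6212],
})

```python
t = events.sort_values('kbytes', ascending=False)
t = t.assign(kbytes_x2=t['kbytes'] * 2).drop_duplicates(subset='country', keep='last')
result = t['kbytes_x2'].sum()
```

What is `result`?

sort by kbytes descending:
  country  kbytes
4      FR    8982
1      UK    7818
5      UK    6500
8      FR    6212
2      FR    5750
7      FR    5459
6      FR    4947
3      UK    4417
0      UK    2833
add column kbytes_x2 = t['kbytes'] * 2:
  country  kbytes  kbytes_x2
4      FR    8982      17964
1      UK    7818      15636
5      UK    6500      13000
8      FR    6212      12424
2      FR    5750      11500
7      FR    5459      10918
6      FR    4947       9894
3      UK    4417       8834
0      UK    2833       5666
drop duplicate country (keep=last):
  country  kbytes  kbytes_x2
6      FR    4947       9894
0      UK    2833       5666

15560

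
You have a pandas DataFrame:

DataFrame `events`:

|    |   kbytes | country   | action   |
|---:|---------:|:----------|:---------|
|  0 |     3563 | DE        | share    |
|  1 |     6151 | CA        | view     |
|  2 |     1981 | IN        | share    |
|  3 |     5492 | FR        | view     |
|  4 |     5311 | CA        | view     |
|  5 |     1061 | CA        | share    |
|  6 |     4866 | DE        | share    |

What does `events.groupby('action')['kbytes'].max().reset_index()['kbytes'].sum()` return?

group by action, max of kbytes:
action
share    4866
view     6151
Name: kbytes, dtype: int64
reset_index():
  action  kbytes
0  share    4866
1   view    6151
Finally, sum of column 'kbytes' = 11017.

11017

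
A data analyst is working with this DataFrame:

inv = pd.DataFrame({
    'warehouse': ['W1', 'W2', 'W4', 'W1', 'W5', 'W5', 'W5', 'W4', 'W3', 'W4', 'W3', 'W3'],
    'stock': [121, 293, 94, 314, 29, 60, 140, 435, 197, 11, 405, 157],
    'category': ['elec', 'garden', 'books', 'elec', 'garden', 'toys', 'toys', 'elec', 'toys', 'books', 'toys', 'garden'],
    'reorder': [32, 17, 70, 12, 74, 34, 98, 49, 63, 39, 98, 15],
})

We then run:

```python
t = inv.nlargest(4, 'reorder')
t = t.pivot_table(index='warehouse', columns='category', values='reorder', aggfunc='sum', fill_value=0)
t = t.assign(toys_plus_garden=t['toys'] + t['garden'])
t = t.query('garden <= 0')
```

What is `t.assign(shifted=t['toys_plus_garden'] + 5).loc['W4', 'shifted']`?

take 4 rows with largest reorder:
   warehouse  stock category  reorder
6         W5    140     toys       98
10        W3    405     toys       98
4         W5     29   garden       74
2         W4     94    books       70
pivot: rows=warehouse, cols=category, sum(reorder):
category   books  garden  toys
warehouse                     
W3             0       0    98
W4            70       0     0
W5             0      74    98
add column toys_plus_garden = t['toys'] + t['garden']:
category   books  garden  toys  toys_plus_garden
warehouse                                       
W3             0       0    98                98
W4            70       0     0                 0
W5             0      74    98               172
filter rows where garden <= 0:
category   books  garden  toys  toys_plus_garden
warehouse                                       
W3             0       0    98                98
W4            70       0     0                 0
add column shifted = t['toys_plus_garden'] + 5:
category   books  garden  toys  toys_plus_garden  shifted
warehouse                                                
W3             0       0    98                98      103
W4            70       0     0                 0        5
So loc['W4', 'shifted'] = 5.

5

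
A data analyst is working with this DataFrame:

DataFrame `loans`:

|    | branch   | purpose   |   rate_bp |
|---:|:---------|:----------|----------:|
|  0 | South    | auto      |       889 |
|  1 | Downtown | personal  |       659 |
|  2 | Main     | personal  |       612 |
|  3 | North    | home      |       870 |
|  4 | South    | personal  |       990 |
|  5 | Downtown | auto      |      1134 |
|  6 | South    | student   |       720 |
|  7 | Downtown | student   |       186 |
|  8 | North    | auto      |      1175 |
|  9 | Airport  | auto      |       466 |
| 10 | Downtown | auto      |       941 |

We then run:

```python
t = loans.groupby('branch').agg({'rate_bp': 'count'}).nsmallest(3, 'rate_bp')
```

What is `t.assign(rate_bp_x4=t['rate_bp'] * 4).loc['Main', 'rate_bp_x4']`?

group by branch, count of rate_bp:
          rate_bp
branch           
Airport         1
Downtown        4
Main            1
North           2
South           3
take 3 rows with smallest rate_bp:
         rate_bp
branch          
Airport        1
Main           1
North          2
add column rate_bp_x4 = t['rate_bp'] * 4:
         rate_bp  rate_bp_x4
branch                      
Airport        1           4
Main           1           4
North          2           8

4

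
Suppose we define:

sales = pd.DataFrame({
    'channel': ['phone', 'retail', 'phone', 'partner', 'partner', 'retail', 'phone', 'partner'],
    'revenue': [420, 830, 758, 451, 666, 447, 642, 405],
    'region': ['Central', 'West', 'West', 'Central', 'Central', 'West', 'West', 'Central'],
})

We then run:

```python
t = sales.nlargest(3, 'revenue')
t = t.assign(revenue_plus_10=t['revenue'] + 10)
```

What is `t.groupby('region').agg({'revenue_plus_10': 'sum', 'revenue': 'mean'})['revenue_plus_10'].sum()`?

take 3 rows with largest revenue:
   channel  revenue   region
1   retail      830     West
2    phone      758     West
4  partner      666  Central
add column revenue_plus_10 = t['revenue'] + 10:
   channel  revenue   region  revenue_plus_10
1   retail      830     West              840
2    phone      758     West              768
4  partner      666  Central              676
group by region: sum(revenue_plus_10), mean(revenue):
         revenue_plus_10  revenue
region                           
Central              676    666.0
West                1608    794.0
Finally, sum of column 'revenue_plus_10' = 2284.

2284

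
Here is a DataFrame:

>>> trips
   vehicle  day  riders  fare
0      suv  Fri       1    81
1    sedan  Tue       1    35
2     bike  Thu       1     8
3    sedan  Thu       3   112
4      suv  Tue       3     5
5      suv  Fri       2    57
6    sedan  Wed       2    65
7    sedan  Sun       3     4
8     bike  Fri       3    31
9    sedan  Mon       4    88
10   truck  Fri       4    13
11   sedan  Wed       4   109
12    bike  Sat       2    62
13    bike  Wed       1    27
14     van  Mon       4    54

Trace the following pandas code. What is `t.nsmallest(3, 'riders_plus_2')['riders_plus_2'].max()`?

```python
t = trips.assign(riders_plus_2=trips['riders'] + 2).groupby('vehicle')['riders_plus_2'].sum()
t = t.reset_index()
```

12

add column riders_plus_2 = trips['riders'] + 2:
   vehicle  day  riders  fare  riders_plus_2
0      suv  Fri       1    81              3
1    sedan  Tue       1    35              3
2     bike  Thu       1     8              3
3    sedan  Thu       3   112              5
4      suv  Tue       3     5              5
5      suv  Fri       2    57              4
6    sedan  Wed       2    65              4
7    sedan  Sun       3     4              5
8     bike  Fri       3    31              5
9    sedan  Mon       4    88              6
10   truck  Fri       4    13              6
11   sedan  Wed       4   109              6
12    bike  Sat       2    62              4
13    bike  Wed       1    27              3
14     van  Mon       4    54              6
group by vehicle, sum of riders_plus_2:
vehicle
bike     15
sedan    29
suv      12
truck     6
van       6
Name: riders_plus_2, dtype: int64
reset_index():
  vehicle  riders_plus_2
0    bike             15
1   sedan             29
2     suv             12
3   truck              6
4     van              6
take 3 rows with smallest riders_plus_2:
  vehicle  riders_plus_2
3   truck              6
4     van              6
2     suv             12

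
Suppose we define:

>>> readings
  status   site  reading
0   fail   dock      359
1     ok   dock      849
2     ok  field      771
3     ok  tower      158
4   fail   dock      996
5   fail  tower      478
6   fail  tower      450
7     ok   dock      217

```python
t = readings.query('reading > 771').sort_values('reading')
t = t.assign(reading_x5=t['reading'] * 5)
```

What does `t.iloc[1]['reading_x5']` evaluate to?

4980

filter rows where reading > 771:
  status  site  reading
1     ok  dock      849
4   fail  dock      996
sort by reading:
  status  site  reading
1     ok  dock      849
4   fail  dock      996
add column reading_x5 = t['reading'] * 5:
  status  site  reading  reading_x5
1     ok  dock      849        4245
4   fail  dock      996        4980
Then the value at position 1, column 'reading_x5': 4980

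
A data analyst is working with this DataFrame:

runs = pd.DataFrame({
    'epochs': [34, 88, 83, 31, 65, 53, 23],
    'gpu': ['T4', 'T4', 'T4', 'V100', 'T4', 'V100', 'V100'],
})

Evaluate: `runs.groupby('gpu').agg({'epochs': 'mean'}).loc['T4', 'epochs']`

67.5

group by gpu, mean of epochs:
         epochs
gpu            
T4    67.500000
V100  35.666667
So loc['T4', 'epochs'] = 67.5.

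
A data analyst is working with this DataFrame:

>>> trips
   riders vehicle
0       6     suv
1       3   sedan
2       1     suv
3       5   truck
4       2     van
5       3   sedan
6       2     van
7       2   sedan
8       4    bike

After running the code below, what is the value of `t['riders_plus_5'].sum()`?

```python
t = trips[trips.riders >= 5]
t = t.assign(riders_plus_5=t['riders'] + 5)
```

filter rows where riders >= 5:
   riders vehicle
0       6     suv
3       5   truck
add column riders_plus_5 = t['riders'] + 5:
   riders vehicle  riders_plus_5
0       6     suv             11
3       5   truck             10

21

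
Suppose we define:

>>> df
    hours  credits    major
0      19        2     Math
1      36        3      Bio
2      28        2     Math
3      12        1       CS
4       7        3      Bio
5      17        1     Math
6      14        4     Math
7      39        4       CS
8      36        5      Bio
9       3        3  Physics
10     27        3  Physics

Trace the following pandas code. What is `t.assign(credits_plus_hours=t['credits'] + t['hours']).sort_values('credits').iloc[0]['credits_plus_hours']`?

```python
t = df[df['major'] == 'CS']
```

13

filter rows where major == 'CS':
   hours  credits major
3     12        1    CS
7     39        4    CS
add column credits_plus_hours = t['credits'] + t['hours']:
   hours  credits major  credits_plus_hours
3     12        1    CS                  13
7     39        4    CS                  43
sort by credits:
   hours  credits major  credits_plus_hours
3     12        1    CS                  13
7     39        4    CS                  43
Finally, value at position 0, column 'credits_plus_hours' = 13.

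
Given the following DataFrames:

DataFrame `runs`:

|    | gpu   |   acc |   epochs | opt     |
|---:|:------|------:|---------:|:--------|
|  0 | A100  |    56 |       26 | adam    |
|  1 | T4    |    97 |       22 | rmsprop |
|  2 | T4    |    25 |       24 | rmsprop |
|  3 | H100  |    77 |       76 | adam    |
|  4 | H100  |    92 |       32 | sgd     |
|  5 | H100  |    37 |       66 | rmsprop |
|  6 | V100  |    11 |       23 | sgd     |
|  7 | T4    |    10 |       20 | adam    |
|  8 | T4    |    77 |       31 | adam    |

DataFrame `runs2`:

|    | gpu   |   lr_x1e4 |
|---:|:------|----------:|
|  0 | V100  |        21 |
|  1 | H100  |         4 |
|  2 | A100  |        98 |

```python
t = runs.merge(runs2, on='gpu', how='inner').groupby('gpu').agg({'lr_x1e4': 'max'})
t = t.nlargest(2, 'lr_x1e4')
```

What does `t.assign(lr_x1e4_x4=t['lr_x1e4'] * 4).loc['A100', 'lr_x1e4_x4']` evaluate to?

merge on 'gpu' (how='inner') → 5 rows:
    gpu  acc  epochs      opt  lr_x1e4
0  A100   56      26     adam       98
1  H100   77      76     adam        4
2  H100   92      32      sgd        4
3  H100   37      66  rmsprop        4
4  V100   11      23      sgd       21
group by gpu, max of lr_x1e4:
      lr_x1e4
gpu          
A100       98
H100        4
V100       21
take 2 rows with largest lr_x1e4:
      lr_x1e4
gpu          
A100       98
V100       21
add column lr_x1e4_x4 = t['lr_x1e4'] * 4:
      lr_x1e4  lr_x1e4_x4
gpu                      
A100       98         392
V100       21          84
Finally, value at row 'A100', column 'lr_x1e4_x4' = 392.

392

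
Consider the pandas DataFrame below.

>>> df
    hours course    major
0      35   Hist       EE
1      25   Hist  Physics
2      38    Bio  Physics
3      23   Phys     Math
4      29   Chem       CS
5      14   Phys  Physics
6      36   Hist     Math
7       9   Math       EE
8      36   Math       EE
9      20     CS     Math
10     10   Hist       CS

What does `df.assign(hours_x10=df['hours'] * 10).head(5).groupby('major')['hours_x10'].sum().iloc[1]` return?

350

add column hours_x10 = df['hours'] * 10:
    hours course    major  hours_x10
0      35   Hist       EE        350
1      25   Hist  Physics        250
2      38    Bio  Physics        380
3      23   Phys     Math        230
4      29   Chem       CS        290
5      14   Phys  Physics        140
6      36   Hist     Math        360
7       9   Math       EE         90
8      36   Math       EE        360
9      20     CS     Math        200
10     10   Hist       CS        100
take first 5 rows:
   hours course    major  hours_x10
0     35   Hist       EE        350
1     25   Hist  Physics        250
2     38    Bio  Physics        380
3     23   Phys     Math        230
4     29   Chem       CS        290
group by major, sum of hours_x10:
major
CS         290
EE         350
Math       230
Physics    630
Name: hours_x10, dtype: int64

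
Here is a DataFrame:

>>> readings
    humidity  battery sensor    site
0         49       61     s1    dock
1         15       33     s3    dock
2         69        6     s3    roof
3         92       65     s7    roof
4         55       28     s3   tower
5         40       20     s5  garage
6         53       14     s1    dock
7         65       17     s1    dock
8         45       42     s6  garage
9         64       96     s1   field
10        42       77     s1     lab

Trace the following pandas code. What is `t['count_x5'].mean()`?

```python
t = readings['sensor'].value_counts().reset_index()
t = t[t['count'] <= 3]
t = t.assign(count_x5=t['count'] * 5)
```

7.5

value_counts of sensor:
sensor
s1    5
s3    3
s7    1
s5    1
s6    1
Name: count, dtype: int64
reset_index():
  sensor  count
0     s1      5
1     s3      3
2     s7      1
3     s5      1
4     s6      1
filter rows where count <= 3:
  sensor  count
1     s3      3
2     s7      1
3     s5      1
4     s6      1
add column count_x5 = t['count'] * 5:
  sensor  count  count_x5
1     s3      3        15
2     s7      1         5
3     s5      1         5
4     s6      1         5
So mean() = 7.5.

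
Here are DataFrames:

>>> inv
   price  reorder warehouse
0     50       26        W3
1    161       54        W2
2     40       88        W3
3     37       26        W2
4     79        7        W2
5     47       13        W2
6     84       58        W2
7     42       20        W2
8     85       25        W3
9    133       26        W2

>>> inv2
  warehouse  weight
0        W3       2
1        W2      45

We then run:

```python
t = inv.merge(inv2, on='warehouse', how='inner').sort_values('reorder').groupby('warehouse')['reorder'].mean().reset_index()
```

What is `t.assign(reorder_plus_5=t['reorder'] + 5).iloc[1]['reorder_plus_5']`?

51.3333333333

merge on 'warehouse' (how='inner') → 10 rows:
   price  reorder warehouse  weight
0     50       26        W3       2
1    161       54        W2      45
2     40       88        W3       2
3     37       26        W2      45
4     79        7        W2      45
5     47       13        W2      45
6     84       58        W2      45
7     42       20        W2      45
8     85       25        W3       2
9    133       26        W2      45
sort by reorder:
   price  reorder warehouse  weight
4     79        7        W2      45
5     47       13        W2      45
7     42       20        W2      45
8     85       25        W3       2
0     50       26        W3       2
3     37       26        W2      45
9    133       26        W2      45
1    161       54        W2      45
6     84       58        W2      45
2     40       88        W3       2
group by warehouse, mean of reorder:
warehouse
W2    29.142857
W3    46.333333
Name: reorder, dtype: float64
reset_index():
  warehouse    reorder
0        W2  29.142857
1        W3  46.333333
add column reorder_plus_5 = t['reorder'] + 5:
  warehouse    reorder  reorder_plus_5
0        W2  29.142857       34.142857
1        W3  46.333333       51.333333
The value at position 1, column 'reorder_plus_5' is 51.3333333333.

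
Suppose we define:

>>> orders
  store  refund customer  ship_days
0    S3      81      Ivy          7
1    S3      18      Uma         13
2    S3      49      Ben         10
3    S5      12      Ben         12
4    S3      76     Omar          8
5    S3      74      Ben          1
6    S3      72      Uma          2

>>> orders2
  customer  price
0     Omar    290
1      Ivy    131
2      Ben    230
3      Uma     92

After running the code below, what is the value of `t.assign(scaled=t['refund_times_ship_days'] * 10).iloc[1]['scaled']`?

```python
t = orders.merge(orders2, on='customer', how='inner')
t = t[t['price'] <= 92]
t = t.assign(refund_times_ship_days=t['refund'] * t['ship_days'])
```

merge on 'customer' (how='inner') → 7 rows:
  store  refund customer  ship_days  price
0    S3      81      Ivy          7    131
1    S3      18      Uma         13     92
2    S3      49      Ben         10    230
3    S5      12      Ben         12    230
4    S3      76     Omar          8    290
5    S3      74      Ben          1    230
6    S3      72      Uma          2     92
filter rows where price <= 92:
  store  refund customer  ship_days  price
1    S3      18      Uma         13     92
6    S3      72      Uma          2     92
add column refund_times_ship_days = t['refund'] * t['ship_days']:
  store  refund customer  ship_days  price  refund_times_ship_days
1    S3      18      Uma         13     92                     234
6    S3      72      Uma          2     92                     144
add column scaled = t['refund_times_ship_days'] * 10:
  store  refund customer  ship_days  price  refund_times_ship_days  scaled
1    S3      18      Uma         13     92                     234    2340
6    S3      72      Uma          2     92                     144    1440
Hence 1440.

1440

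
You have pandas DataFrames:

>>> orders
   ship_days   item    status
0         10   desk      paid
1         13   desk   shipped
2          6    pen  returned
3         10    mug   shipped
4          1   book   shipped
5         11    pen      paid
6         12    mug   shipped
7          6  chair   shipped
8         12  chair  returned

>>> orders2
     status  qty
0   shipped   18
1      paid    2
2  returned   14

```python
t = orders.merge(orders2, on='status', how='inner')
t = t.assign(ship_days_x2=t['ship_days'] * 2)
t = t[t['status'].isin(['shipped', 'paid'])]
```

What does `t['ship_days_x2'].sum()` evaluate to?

merge on 'status' (how='inner') → 9 rows:
   ship_days   item    status  qty
0         10   desk      paid    2
1         13   desk   shipped   18
2          6    pen  returned   14
3         10    mug   shipped   18
4          1   book   shipped   18
5         11    pen      paid    2
6         12    mug   shipped   18
7          6  chair   shipped   18
8         12  chair  returned   14
add column ship_days_x2 = t['ship_days'] * 2:
   ship_days   item    status  qty  ship_days_x2
0         10   desk      paid    2            20
1         13   desk   shipped   18            26
2          6    pen  returned   14            12
3         10    mug   shipped   18            20
4          1   book   shipped   18             2
5         11    pen      paid    2            22
6         12    mug   shipped   18            24
7          6  chair   shipped   18            12
8         12  chair  returned   14            24
filter rows where status in ['shipped', 'paid']:
   ship_days   item   status  qty  ship_days_x2
0         10   desk     paid    2            20
1         13   desk  shipped   18            26
3         10    mug  shipped   18            20
4          1   book  shipped   18             2
5         11    pen     paid    2            22
6         12    mug  shipped   18            24
7          6  chair  shipped   18            12

126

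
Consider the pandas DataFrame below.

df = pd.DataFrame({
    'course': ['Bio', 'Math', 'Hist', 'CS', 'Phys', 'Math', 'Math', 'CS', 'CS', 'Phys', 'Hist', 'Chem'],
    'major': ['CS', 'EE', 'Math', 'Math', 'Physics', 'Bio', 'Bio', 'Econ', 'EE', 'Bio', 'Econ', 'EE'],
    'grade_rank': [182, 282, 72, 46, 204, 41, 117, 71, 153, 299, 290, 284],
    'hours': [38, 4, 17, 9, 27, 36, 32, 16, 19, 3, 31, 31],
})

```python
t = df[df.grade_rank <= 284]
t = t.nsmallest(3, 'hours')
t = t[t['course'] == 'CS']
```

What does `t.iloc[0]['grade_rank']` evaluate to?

filter rows where grade_rank <= 284:
   course    major  grade_rank  hours
0     Bio       CS         182     38
1    Math       EE         282      4
2    Hist     Math          72     17
3      CS     Math          46      9
4    Phys  Physics         204     27
5    Math      Bio          41     36
6    Math      Bio         117     32
7      CS     Econ          71     16
8      CS       EE         153     19
11   Chem       EE         284     31
take 3 rows with smallest hours:
  course major  grade_rank  hours
1   Math    EE         282      4
3     CS  Math          46      9
7     CS  Econ          71     16
filter rows where course == 'CS':
  course major  grade_rank  hours
3     CS  Math          46      9
7     CS  Econ          71     16
Reading off the value at position 0, column 'grade_rank', we get 46.

46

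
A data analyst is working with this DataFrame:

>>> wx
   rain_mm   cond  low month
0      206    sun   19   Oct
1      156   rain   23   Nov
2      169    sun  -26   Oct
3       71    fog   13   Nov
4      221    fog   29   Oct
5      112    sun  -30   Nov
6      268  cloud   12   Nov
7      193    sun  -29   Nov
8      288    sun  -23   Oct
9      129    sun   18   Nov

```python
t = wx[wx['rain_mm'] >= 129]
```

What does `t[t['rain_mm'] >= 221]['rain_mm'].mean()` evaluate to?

259.0

filter rows where rain_mm >= 129:
   rain_mm   cond  low month
0      206    sun   19   Oct
1      156   rain   23   Nov
2      169    sun  -26   Oct
4      221    fog   29   Oct
6      268  cloud   12   Nov
7      193    sun  -29   Nov
8      288    sun  -23   Oct
9      129    sun   18   Nov
filter rows where rain_mm >= 221:
   rain_mm   cond  low month
4      221    fog   29   Oct
6      268  cloud   12   Nov
8      288    sun  -23   Oct
Finally, mean of column 'rain_mm' = 259.0.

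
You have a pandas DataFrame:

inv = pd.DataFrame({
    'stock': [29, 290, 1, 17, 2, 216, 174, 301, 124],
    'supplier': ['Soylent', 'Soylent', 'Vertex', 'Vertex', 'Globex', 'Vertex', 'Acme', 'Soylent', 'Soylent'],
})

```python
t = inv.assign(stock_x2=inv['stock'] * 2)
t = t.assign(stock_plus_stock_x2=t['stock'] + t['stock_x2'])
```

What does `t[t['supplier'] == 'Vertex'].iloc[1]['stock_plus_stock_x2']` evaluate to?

add column stock_x2 = inv['stock'] * 2:
   stock supplier  stock_x2
0     29  Soylent        58
1    290  Soylent       580
2      1   Vertex         2
3     17   Vertex        34
4      2   Globex         4
5    216   Vertex       432
6    174     Acme       348
7    301  Soylent       602
8    124  Soylent       248
add column stock_plus_stock_x2 = t['stock'] + t['stock_x2']:
   stock supplier  stock_x2  stock_plus_stock_x2
0     29  Soylent        58                   87
1    290  Soylent       580                  870
2      1   Vertex         2                    3
3     17   Vertex        34                   51
4      2   Globex         4                    6
5    216   Vertex       432                  648
6    174     Acme       348                  522
7    301  Soylent       602                  903
8    124  Soylent       248                  372
filter rows where supplier == 'Vertex':
   stock supplier  stock_x2  stock_plus_stock_x2
2      1   Vertex         2                    3
3     17   Vertex        34                   51
5    216   Vertex       432                  648
Hence 51.

51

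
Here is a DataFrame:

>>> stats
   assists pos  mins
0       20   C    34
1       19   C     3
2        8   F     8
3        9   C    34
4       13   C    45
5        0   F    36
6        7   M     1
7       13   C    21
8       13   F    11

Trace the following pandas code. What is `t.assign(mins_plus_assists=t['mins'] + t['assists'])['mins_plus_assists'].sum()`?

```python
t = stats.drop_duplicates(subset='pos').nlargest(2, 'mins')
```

70

drop duplicate pos (keep=first):
   assists pos  mins
0       20   C    34
2        8   F     8
6        7   M     1
take 2 rows with largest mins:
   assists pos  mins
0       20   C    34
2        8   F     8
add column mins_plus_assists = t['mins'] + t['assists']:
   assists pos  mins  mins_plus_assists
0       20   C    34                 54
2        8   F     8                 16
sum of column 'mins_plus_assists' → 70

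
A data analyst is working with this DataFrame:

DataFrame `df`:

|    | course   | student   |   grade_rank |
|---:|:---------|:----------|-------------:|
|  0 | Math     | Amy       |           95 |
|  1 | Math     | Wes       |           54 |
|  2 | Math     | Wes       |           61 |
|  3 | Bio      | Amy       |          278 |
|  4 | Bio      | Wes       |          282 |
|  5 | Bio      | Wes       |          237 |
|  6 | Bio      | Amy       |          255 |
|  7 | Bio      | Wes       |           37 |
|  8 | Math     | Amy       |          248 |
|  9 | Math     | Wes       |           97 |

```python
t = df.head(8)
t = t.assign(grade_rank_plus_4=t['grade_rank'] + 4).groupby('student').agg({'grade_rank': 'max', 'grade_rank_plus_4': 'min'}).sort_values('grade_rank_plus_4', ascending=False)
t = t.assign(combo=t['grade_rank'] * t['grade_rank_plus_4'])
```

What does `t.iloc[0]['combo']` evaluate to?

27522

take first 8 rows:
  course student  grade_rank
0   Math     Amy          95
1   Math     Wes          54
2   Math     Wes          61
3    Bio     Amy         278
4    Bio     Wes         282
5    Bio     Wes         237
6    Bio     Amy         255
7    Bio     Wes          37
add column grade_rank_plus_4 = t['grade_rank'] + 4:
  course student  grade_rank  grade_rank_plus_4
0   Math     Amy          95                 99
1   Math     Wes          54                 58
2   Math     Wes          61                 65
3    Bio     Amy         278                282
4    Bio     Wes         282                286
5    Bio     Wes         237                241
6    Bio     Amy         255                259
7    Bio     Wes          37                 41
group by student: max(grade_rank), min(grade_rank_plus_4):
         grade_rank  grade_rank_plus_4
student                               
Amy             278                 99
Wes             282                 41
sort by grade_rank_plus_4 descending:
         grade_rank  grade_rank_plus_4
student                               
Amy             278                 99
Wes             282                 41
add column combo = t['grade_rank'] * t['grade_rank_plus_4']:
         grade_rank  grade_rank_plus_4  combo
student                                      
Amy             278                 99  27522
Wes             282                 41  11562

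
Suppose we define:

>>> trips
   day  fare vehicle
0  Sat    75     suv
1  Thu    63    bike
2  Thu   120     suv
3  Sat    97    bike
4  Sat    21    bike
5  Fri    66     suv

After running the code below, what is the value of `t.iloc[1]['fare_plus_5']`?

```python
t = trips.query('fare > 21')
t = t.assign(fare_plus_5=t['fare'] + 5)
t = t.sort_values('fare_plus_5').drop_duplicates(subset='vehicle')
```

71

filter rows where fare > 21:
   day  fare vehicle
0  Sat    75     suv
1  Thu    63    bike
2  Thu   120     suv
3  Sat    97    bike
5  Fri    66     suv
add column fare_plus_5 = t['fare'] + 5:
   day  fare vehicle  fare_plus_5
0  Sat    75     suv           80
1  Thu    63    bike           68
2  Thu   120     suv          125
3  Sat    97    bike          102
5  Fri    66     suv           71
sort by fare_plus_5:
   day  fare vehicle  fare_plus_5
1  Thu    63    bike           68
5  Fri    66     suv           71
0  Sat    75     suv           80
3  Sat    97    bike          102
2  Thu   120     suv          125
drop duplicate vehicle (keep=first):
   day  fare vehicle  fare_plus_5
1  Thu    63    bike           68
5  Fri    66     suv           71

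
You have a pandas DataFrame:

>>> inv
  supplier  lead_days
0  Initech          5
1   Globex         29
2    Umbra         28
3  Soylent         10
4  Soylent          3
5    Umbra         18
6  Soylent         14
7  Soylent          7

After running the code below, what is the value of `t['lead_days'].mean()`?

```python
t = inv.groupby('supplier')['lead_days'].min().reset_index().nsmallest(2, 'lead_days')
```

group by supplier, min of lead_days:
supplier
Globex     29
Initech     5
Soylent     3
Umbra      18
Name: lead_days, dtype: int64
reset_index():
  supplier  lead_days
0   Globex         29
1  Initech          5
2  Soylent          3
3    Umbra         18
take 2 rows with smallest lead_days:
  supplier  lead_days
2  Soylent          3
1  Initech          5
Then the mean of column 'lead_days': 4.0

4.0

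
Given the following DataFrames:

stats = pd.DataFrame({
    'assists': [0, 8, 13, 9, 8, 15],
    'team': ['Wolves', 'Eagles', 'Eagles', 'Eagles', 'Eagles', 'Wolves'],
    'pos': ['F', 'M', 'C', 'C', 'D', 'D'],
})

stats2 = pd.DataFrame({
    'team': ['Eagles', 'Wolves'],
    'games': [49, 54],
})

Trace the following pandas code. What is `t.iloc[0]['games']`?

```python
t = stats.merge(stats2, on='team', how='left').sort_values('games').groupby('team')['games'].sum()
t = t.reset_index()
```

196

merge on 'team' (how='left') → 6 rows:
   assists    team pos  games
0        0  Wolves   F     54
1        8  Eagles   M     49
2       13  Eagles   C     49
3        9  Eagles   C     49
4        8  Eagles   D     49
5       15  Wolves   D     54
sort by games:
   assists    team pos  games
1        8  Eagles   M     49
2       13  Eagles   C     49
3        9  Eagles   C     49
4        8  Eagles   D     49
0        0  Wolves   F     54
5       15  Wolves   D     54
group by team, sum of games:
team
Eagles    196
Wolves    108
Name: games, dtype: int64
reset_index():
     team  games
0  Eagles    196
1  Wolves    108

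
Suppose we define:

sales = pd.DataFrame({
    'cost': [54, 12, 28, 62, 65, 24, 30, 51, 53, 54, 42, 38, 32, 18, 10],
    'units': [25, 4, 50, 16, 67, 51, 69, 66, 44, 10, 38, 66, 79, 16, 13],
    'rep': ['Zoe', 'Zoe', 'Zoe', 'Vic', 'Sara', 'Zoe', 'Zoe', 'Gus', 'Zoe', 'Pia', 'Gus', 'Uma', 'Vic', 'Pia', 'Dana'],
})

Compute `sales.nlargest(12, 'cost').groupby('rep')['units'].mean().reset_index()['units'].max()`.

take 12 rows with largest cost:
    cost  units   rep
4     65     67  Sara
3     62     16   Vic
0     54     25   Zoe
9     54     10   Pia
8     53     44   Zoe
7     51     66   Gus
10    42     38   Gus
11    38     66   Uma
12    32     79   Vic
6     30     69   Zoe
2     28     50   Zoe
5     24     51   Zoe
group by rep, mean of units:
rep
Gus     52.0
Pia     10.0
Sara    67.0
Uma     66.0
Vic     47.5
Zoe     47.8
Name: units, dtype: float64
reset_index():
    rep  units
0   Gus   52.0
1   Pia   10.0
2  Sara   67.0
3   Uma   66.0
4   Vic   47.5
5   Zoe   47.8
Hence 67.0.

67.0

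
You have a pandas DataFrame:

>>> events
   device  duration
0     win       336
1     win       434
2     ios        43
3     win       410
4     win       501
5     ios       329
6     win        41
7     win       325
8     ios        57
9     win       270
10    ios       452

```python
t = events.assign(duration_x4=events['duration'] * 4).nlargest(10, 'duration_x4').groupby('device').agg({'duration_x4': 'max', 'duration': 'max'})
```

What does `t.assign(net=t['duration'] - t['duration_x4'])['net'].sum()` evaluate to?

-2859

add column duration_x4 = events['duration'] * 4:
   device  duration  duration_x4
0     win       336         1344
1     win       434         1736
2     ios        43          172
3     win       410         1640
4     win       501         2004
5     ios       329         1316
6     win        41          164
7     win       325         1300
8     ios        57          228
9     win       270         1080
10    ios       452         1808
take 10 rows with largest duration_x4:
   device  duration  duration_x4
4     win       501         2004
10    ios       452         1808
1     win       434         1736
3     win       410         1640
0     win       336         1344
5     ios       329         1316
7     win       325         1300
9     win       270         1080
8     ios        57          228
2     ios        43          172
group by device: max(duration_x4), max(duration):
        duration_x4  duration
device                       
ios            1808       452
win            2004       501
add column net = t['duration'] - t['duration_x4']:
        duration_x4  duration   net
device                             
ios            1808       452 -1356
win            2004       501 -1503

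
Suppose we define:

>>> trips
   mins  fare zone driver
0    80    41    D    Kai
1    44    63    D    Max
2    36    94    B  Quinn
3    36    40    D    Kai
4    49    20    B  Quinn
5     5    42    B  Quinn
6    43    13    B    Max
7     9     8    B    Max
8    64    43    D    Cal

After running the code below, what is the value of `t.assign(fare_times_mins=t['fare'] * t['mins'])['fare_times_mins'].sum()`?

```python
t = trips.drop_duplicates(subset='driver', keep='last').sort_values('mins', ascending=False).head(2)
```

4192

drop duplicate driver (keep=last):
   mins  fare zone driver
3    36    40    D    Kai
5     5    42    B  Quinn
7     9     8    B    Max
8    64    43    D    Cal
sort by mins descending:
   mins  fare zone driver
8    64    43    D    Cal
3    36    40    D    Kai
7     9     8    B    Max
5     5    42    B  Quinn
take first 2 rows:
   mins  fare zone driver
8    64    43    D    Cal
3    36    40    D    Kai
add column fare_times_mins = t['fare'] * t['mins']:
   mins  fare zone driver  fare_times_mins
8    64    43    D    Cal             2752
3    36    40    D    Kai             1440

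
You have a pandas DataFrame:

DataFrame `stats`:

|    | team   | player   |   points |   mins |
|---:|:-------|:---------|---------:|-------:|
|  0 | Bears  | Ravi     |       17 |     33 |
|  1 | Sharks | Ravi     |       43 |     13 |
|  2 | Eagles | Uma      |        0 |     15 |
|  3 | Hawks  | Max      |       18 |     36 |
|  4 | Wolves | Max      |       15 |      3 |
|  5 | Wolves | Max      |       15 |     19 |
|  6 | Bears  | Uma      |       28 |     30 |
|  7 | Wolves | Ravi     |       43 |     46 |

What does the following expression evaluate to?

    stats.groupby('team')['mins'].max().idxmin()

Sharks

group by team, max of mins:
team
Bears     33
Eagles    15
Hawks     36
Sharks    13
Wolves    46
Name: mins, dtype: int64
label with the smallest value → Sharks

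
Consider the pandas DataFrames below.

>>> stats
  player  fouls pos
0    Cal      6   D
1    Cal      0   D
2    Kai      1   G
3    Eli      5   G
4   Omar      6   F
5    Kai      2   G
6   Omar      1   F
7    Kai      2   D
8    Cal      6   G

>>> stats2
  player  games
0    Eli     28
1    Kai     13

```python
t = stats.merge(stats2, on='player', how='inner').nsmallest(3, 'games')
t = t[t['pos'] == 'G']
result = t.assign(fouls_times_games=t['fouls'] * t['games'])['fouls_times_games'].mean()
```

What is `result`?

19.5

merge on 'player' (how='inner') → 4 rows:
  player  fouls pos  games
0    Kai      1   G     13
1    Eli      5   G     28
2    Kai      2   G     13
3    Kai      2   D     13
take 3 rows with smallest games:
  player  fouls pos  games
0    Kai      1   G     13
2    Kai      2   G     13
3    Kai      2   D     13
filter rows where pos == 'G':
  player  fouls pos  games
0    Kai      1   G     13
2    Kai      2   G     13
add column fouls_times_games = t['fouls'] * t['games']:
  player  fouls pos  games  fouls_times_games
0    Kai      1   G     13                 13
2    Kai      2   G     13                 26
mean of column 'fouls_times_games' → 19.5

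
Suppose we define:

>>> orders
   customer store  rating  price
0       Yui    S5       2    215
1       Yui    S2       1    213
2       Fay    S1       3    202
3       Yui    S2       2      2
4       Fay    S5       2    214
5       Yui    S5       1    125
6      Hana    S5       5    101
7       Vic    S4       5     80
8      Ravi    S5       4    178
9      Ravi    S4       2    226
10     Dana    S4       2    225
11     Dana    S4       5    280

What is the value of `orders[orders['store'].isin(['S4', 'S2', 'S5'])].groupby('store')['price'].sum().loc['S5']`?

filter rows where store in ['S4', 'S2', 'S5']:
   customer store  rating  price
0       Yui    S5       2    215
1       Yui    S2       1    213
3       Yui    S2       2      2
4       Fay    S5       2    214
5       Yui    S5       1    125
6      Hana    S5       5    101
7       Vic    S4       5     80
8      Ravi    S5       4    178
9      Ravi    S4       2    226
10     Dana    S4       2    225
11     Dana    S4       5    280
group by store, sum of price:
store
S2    215
S4    811
S5    833
Name: price, dtype: int64

833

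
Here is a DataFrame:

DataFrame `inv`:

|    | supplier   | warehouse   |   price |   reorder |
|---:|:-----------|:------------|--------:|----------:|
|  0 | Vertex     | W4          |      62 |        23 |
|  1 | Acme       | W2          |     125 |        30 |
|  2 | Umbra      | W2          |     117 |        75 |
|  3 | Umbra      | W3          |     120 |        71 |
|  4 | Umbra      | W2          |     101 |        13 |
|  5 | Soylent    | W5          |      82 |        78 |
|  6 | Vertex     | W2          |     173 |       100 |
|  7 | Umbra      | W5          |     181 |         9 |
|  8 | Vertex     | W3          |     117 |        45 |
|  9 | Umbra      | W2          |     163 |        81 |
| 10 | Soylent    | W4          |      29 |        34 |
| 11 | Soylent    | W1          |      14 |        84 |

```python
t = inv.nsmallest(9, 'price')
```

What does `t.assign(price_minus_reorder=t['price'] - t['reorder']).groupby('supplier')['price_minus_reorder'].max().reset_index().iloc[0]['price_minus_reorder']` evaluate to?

take 9 rows with smallest price:
   supplier warehouse  price  reorder
11  Soylent        W1     14       84
10  Soylent        W4     29       34
0    Vertex        W4     62       23
5   Soylent        W5     82       78
4     Umbra        W2    101       13
2     Umbra        W2    117       75
8    Vertex        W3    117       45
3     Umbra        W3    120       71
1      Acme        W2    125       30
add column price_minus_reorder = t['price'] - t['reorder']:
   supplier warehouse  price  reorder  price_minus_reorder
11  Soylent        W1     14       84                  -70
10  Soylent        W4     29       34                   -5
0    Vertex        W4     62       23                   39
5   Soylent        W5     82       78                    4
4     Umbra        W2    101       13                   88
2     Umbra        W2    117       75                   42
8    Vertex        W3    117       45                   72
3     Umbra        W3    120       71                   49
1      Acme        W2    125       30                   95
group by supplier, max of price_minus_reorder:
supplier
Acme       95
Soylent     4
Umbra      88
Vertex     72
Name: price_minus_reorder, dtype: int64
reset_index():
  supplier  price_minus_reorder
0     Acme                   95
1  Soylent                    4
2    Umbra                   88
3   Vertex                   72
The value at position 0, column 'price_minus_reorder' is 95.

95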